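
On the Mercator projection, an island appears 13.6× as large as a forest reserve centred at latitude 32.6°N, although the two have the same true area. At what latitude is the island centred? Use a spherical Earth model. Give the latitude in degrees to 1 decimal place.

76.8°

On Mercator, (apparent₁)/(apparent₂) = sec²φ₁ / sec²φ₂ when true areas are equal.
cos²φ₂ / cos²φ₁ = 13.6  ⇒  cos φ₁ = cos 32.6° / √13.6 = 0.8425/3.688 = 0.2284.
φ₁ = arccos(0.2284) ≈ 76.8°.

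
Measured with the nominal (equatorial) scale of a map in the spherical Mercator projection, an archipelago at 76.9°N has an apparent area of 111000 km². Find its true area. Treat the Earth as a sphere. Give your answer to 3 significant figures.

5700 km²

For Mercator, h = k = sec φ (a conformal cylindrical projection has a single point scale, 1/cos φ).
Areal scale = k² = sec²φ = 1/cos²(76.9°) = 1/0.2267² = 19.47.
True area = apparent / (areal scale) = 111000 / 19.47 ≈ 5700 km².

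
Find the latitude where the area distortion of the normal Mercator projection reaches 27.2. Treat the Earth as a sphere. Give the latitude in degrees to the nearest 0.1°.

78.9°

Mercator areal scale is sec²φ.
sec²φ = 27.2  ⇒  cos²φ = 0.03676  ⇒  cos φ = 0.1917.
φ = arccos(0.1917) ≈ 78.9°.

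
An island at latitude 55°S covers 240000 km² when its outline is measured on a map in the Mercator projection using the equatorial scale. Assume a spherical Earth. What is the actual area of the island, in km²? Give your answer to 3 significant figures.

For Mercator, h = k = sec φ (a conformal cylindrical projection has a single point scale, 1/cos φ).
Areal scale = k² = sec²φ = 1/cos²(55°) = 1/0.5736² = 3.040.
True area = apparent / (areal scale) = 240000 / 3.040 ≈ 79000 km².

79000 km²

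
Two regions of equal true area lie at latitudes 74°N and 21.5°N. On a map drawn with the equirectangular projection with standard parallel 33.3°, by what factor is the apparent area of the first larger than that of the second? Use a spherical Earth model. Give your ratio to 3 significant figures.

With standard parallel φ₀ = 33.3°, the equirectangular projection gives x = Rλ cos φ₀, y = Rφ, so h = 1 and k = cos 33.3° / cos φ.
Areal scale at 74°: h·k = 1.000 × 3.032 = 3.032.
Areal scale at 21.5°: h·k = 1.000 × 0.8983 = 0.8983.
Ratio = 3.032/0.8983 ≈ 3.38.

3.38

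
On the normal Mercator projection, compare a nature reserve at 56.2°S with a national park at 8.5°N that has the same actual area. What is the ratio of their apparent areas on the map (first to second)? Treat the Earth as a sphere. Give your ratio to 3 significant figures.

Mercator areal scale is sec²φ.
At 56.2°: sec²(56.2°) = 1/0.5563² = 3.231.
At 8.5°: sec²(8.5°) = 1/0.9890² = 1.022.
Ratio = 3.231/1.022 = cos²(8.5°)/cos²(56.2°) ≈ 3.16.

3.16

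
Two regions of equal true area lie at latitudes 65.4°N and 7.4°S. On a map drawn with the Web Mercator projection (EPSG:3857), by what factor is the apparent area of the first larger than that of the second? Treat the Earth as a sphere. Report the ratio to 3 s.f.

5.67

Mercator is conformal with k = sec φ, so areal scale = k² = sec²φ.
At 65.4°: sec²(65.4°) = 1/0.4163² = 5.771.
At 7.4°: sec²(7.4°) = 1/0.9917² = 1.017.
Ratio = 5.771/1.017 = cos²(7.4°)/cos²(65.4°) ≈ 5.67.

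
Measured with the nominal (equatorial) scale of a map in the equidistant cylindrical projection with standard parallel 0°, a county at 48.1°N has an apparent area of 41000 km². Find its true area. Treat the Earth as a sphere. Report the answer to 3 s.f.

In the plate carrée (x = Rλ, y = Rφ), meridians are true-scale (h = 1) and parallels are stretched by k = sec φ.
Areal scale = h·k = 1 × sec φ; at 48.1°, h = 1.000, k = 1.497, so h·k = 1.497.
True area = apparent / (areal scale) = 41000 / 1.497 ≈ 27400 km².

27400 km²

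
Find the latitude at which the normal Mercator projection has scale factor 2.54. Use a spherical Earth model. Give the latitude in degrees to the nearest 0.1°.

Mercator scale is k = sec φ = 1/cos φ.
1/cos φ = 2.54  ⇒  cos φ = 0.3937  ⇒  φ = arccos(0.3937) ≈ 66.8°.

66.8°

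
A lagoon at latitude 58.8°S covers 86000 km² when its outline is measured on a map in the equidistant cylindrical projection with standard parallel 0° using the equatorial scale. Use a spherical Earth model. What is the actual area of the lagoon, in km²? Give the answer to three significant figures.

For the equirectangular projection with φ₀ = 0 (plate carrée), h = 1 along meridians and k = sec φ along parallels.
Areal scale = h·k = 1 × sec φ; at 58.8°, h = 1.000, k = 1.930, so h·k = 1.930.
True area = apparent / (areal scale) = 86000 / 1.930 ≈ 44600 km².

44600 km²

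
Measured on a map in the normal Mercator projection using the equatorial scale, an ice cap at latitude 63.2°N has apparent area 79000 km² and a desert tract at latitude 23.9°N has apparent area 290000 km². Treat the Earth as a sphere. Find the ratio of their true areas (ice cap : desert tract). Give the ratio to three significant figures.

0.0663

Since Mercator area scale is 1/cos²φ, the true area equals the apparent area multiplied by cos²φ.
True area of ice cap: 79000 × cos²(63.2°) = 79000 × 0.2033 = 16060 km².
True area of desert tract: 290000 × cos²(23.9°) = 290000 × 0.8359 = 242400 km².
Ratio = 16060 / 242400 ≈ 0.0663.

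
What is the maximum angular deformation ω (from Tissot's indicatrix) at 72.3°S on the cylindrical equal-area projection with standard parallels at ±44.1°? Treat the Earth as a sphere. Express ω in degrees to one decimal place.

88.2°

A cylindrical equal-area projection with standard parallel φ₀ has meridian scale h = cos φ / cos φ₀ and parallel scale k = cos φ₀ / cos φ (so areas are preserved, h·k = 1).
At 72.3°: h = 0.4234, k = 2.362; principal scales a = 2.362, b = 0.4234.
sin(ω/2) = (a − b)/(a + b) = 1.939/2.785 = 0.6960, so ω = 2 arcsin(0.6960) ≈ 88.2°.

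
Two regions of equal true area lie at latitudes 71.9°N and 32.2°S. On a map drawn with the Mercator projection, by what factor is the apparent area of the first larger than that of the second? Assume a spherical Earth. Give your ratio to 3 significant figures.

7.42

Mercator is conformal with k = sec φ, so areal scale = k² = sec²φ.
At 71.9°: sec²(71.9°) = 1/0.3107² = 10.36.
At 32.2°: sec²(32.2°) = 1/0.8462² = 1.397.
Ratio = 10.36/1.397 = cos²(32.2°)/cos²(71.9°) ≈ 7.42.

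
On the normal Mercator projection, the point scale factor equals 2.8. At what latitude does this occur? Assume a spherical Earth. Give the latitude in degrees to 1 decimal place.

69.1°

Mercator scale is k = sec φ = 1/cos φ.
1/cos φ = 2.8  ⇒  cos φ = 0.3571  ⇒  φ = arccos(0.3571) ≈ 69.1°.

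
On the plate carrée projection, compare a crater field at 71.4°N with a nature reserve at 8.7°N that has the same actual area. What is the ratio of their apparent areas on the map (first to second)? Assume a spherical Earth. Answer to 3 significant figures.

In the plate carrée (x = Rλ, y = Rφ), meridians are true-scale (h = 1) and parallels are stretched by k = sec φ.
Areal scale at 71.4°: h·k = 1.000 × 3.135 = 3.135.
Areal scale at 8.7°: h·k = 1.000 × 1.012 = 1.012.
Ratio = 3.135/1.012 ≈ 3.10.

3.10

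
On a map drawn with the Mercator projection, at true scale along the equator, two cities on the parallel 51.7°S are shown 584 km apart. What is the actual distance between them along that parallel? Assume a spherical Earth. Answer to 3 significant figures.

362 km

The Mercator projection is conformal; its linear scale factor is the same in every direction and equals sec φ = 1/cos φ.
Along the parallel at 51.7°, map distances are exaggerated by k = sec 51.7° = 1.613.
True distance = 584 / 1.613 = 584 × cos 51.7° ≈ 362 km.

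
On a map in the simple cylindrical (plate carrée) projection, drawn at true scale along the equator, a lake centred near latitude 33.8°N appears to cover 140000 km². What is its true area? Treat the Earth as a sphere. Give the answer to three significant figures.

For the equirectangular projection with φ₀ = 0 (plate carrée), h = 1 along meridians and k = sec φ along parallels.
Areal scale = h·k = 1 × sec φ; at 33.8°, h = 1.000, k = 1.203, so h·k = 1.203.
True area = apparent / (areal scale) = 140000 / 1.203 ≈ 116000 km².

116000 km²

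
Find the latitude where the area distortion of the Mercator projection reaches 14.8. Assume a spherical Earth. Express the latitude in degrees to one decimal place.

74.9°

Mercator areal scale is sec²φ.
sec²φ = 14.8  ⇒  cos²φ = 0.06757  ⇒  cos φ = 0.2599.
φ = arccos(0.2599) ≈ 74.9°.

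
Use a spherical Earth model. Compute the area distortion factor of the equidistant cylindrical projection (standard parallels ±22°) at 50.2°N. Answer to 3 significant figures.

In the equirectangular projection with standard parallel φ₀ = 22° (x = Rλ cos φ₀, y = Rφ), meridians are true-scale (h = 1) and the parallel scale is k = cos φ₀ / cos φ.
Areal scale = h·k = 1 × cos φ₀ / cos φ; at 50.2°, h = 1.000, k = 1.448, so h·k = 1.448.

1.45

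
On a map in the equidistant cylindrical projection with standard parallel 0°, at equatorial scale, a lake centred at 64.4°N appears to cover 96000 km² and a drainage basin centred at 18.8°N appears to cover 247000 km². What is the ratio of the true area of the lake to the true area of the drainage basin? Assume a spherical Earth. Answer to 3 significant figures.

On the plate carrée, areal scale = h·k = 1 × sec φ, so true area = apparent × cos φ.
True area of lake: 96000 × cos(64.4°) = 96000 × 0.4321 = 41480 km².
True area of drainage basin: 247000 × cos(18.8°) = 247000 × 0.9466 = 233800 km².
Ratio = 41480 / 233800 ≈ 0.177.

0.177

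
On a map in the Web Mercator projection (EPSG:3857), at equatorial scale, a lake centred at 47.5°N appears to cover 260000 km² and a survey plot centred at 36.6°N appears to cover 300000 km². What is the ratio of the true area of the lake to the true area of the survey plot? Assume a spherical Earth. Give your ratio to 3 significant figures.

On Mercator the areal scale is sec²φ, so true area = apparent × cos²φ.
True area of lake: 260000 × cos²(47.5°) = 260000 × 0.4564 = 118700 km².
True area of survey plot: 300000 × cos²(36.6°) = 300000 × 0.6445 = 193400 km².
Ratio = 118700 / 193400 ≈ 0.614.

0.614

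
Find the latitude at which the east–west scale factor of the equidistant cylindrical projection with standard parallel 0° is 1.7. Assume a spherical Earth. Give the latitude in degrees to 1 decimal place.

Plate carrée: h = 1, k = sec φ along parallels.
sec φ = 1.7  ⇒  cos φ = 0.5882  ⇒  φ ≈ 54.0°.

54.0°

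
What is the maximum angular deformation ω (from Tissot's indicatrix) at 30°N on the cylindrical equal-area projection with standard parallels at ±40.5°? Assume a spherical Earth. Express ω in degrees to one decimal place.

Cylindrical equal-area (φ₀ = 40.5°): h = cos φ / cos 40.5° along meridians, k = cos 40.5° / cos φ along parallels; h·k = 1.
At 30°: h = 1.139, k = 0.8780; principal scales a = 1.139, b = 0.8780.
sin(ω/2) = (a − b)/(a + b) = 0.2609/2.017 = 0.1293, so ω = 2 arcsin(0.1293) ≈ 14.9°.

14.9°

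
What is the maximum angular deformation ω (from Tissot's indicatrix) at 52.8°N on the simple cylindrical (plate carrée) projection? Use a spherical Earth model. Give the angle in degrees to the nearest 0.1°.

Plate carrée maps x = Rλ, y = Rφ. The meridian scale is h = 1 and the parallel scale is k = 1/cos φ = sec φ.
At 52.8°: h = 1.000, k = 1.654; principal scales a = 1.654, b = 1.000.
sin(ω/2) = (a − b)/(a + b) = 0.6540/2.654 = 0.2464, so ω = 2 arcsin(0.2464) ≈ 28.5°.

28.5°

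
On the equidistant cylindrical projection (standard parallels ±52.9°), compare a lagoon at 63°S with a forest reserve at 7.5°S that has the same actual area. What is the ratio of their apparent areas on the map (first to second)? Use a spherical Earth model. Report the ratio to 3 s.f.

2.18

In the equirectangular projection with standard parallel φ₀ = 52.9° (x = Rλ cos φ₀, y = Rφ), meridians are true-scale (h = 1) and the parallel scale is k = cos φ₀ / cos φ.
Areal scale at 63°: h·k = 1.000 × 1.329 = 1.329.
Areal scale at 7.5°: h·k = 1.000 × 0.6084 = 0.6084.
Ratio = 1.329/0.6084 ≈ 2.18.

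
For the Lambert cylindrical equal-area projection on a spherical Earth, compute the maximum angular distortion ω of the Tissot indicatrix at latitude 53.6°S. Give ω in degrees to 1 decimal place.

The Lambert cylindrical equal-area projection is the cylindrical equal-area projection with its standard parallel at the equator (φ₀ = 0). A cylindrical equal-area projection with standard parallel φ₀ has meridian scale h = cos φ / cos φ₀ and parallel scale k = cos φ₀ / cos φ (so areas are preserved, h·k = 1).
At 53.6°: h = 0.5934, k = 1.685; principal scales a = 1.685, b = 0.5934.
sin(ω/2) = (a − b)/(a + b) = 1.092/2.279 = 0.4791, so ω = 2 arcsin(0.4791) ≈ 57.3°.

57.3°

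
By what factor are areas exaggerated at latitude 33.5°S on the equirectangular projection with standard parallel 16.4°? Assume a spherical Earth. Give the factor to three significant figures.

1.15

In the equirectangular projection with standard parallel φ₀ = 16.4° (x = Rλ cos φ₀, y = Rφ), meridians are true-scale (h = 1) and the parallel scale is k = cos φ₀ / cos φ.
Areal scale = h·k = 1 × cos φ₀ / cos φ; at 33.5°, h = 1.000, k = 1.150, so h·k = 1.150.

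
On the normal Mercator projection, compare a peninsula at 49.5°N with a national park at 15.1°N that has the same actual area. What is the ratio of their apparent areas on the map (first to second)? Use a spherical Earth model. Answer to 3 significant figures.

Mercator is conformal with k = sec φ, so areal scale = k² = sec²φ.
At 49.5°: sec²(49.5°) = 1/0.6494² = 2.371.
At 15.1°: sec²(15.1°) = 1/0.9655² = 1.073.
Ratio = 2.371/1.073 = cos²(15.1°)/cos²(49.5°) ≈ 2.21.

2.21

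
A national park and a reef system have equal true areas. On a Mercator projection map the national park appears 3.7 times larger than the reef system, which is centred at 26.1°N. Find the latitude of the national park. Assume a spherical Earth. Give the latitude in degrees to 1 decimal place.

On Mercator, (apparent₁)/(apparent₂) = sec²φ₁ / sec²φ₂ when true areas are equal.
cos²φ₂ / cos²φ₁ = 3.7  ⇒  cos φ₁ = cos 26.1° / √3.7 = 0.8980/1.924 = 0.4669.
φ₁ = arccos(0.4669) ≈ 62.2°.

62.2°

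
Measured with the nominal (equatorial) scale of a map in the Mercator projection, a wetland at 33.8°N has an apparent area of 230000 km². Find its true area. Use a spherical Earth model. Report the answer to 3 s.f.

For Mercator, h = k = sec φ (a conformal cylindrical projection has a single point scale, 1/cos φ).
Areal scale = k² = sec²φ = 1/cos²(33.8°) = 1/0.8310² = 1.448.
True area = apparent / (areal scale) = 230000 / 1.448 ≈ 159000 km².

159000 km²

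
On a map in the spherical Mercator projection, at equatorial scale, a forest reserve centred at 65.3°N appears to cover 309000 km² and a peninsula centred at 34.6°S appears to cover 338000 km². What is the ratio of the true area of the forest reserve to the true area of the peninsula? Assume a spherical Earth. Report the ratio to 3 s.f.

On Mercator the areal scale is sec²φ, so true area = apparent × cos²φ.
True area of forest reserve: 309000 × cos²(65.3°) = 309000 × 0.1746 = 53960 km².
True area of peninsula: 338000 × cos²(34.6°) = 338000 × 0.6776 = 229000 km².
Ratio = 53960 / 229000 ≈ 0.236.

0.236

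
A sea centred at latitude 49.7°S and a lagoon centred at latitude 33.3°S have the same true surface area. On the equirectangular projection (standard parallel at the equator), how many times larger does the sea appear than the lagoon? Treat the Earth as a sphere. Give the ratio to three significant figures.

Plate carrée maps x = Rλ, y = Rφ. The meridian scale is h = 1 and the parallel scale is k = 1/cos φ = sec φ.
Areal scale at 49.7°: h·k = 1.000 × 1.546 = 1.546.
Areal scale at 33.3°: h·k = 1.000 × 1.196 = 1.196.
Ratio = 1.546/1.196 ≈ 1.29.

1.29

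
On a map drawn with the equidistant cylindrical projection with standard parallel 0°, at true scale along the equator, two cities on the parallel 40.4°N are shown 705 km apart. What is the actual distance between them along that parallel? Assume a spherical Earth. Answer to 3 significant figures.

Plate carrée maps x = Rλ, y = Rφ. The meridian scale is h = 1 and the parallel scale is k = 1/cos φ = sec φ.
Along the parallel at 40.4°, map distances are exaggerated by k = sec 40.4° = 1.313.
True distance = 705 / 1.313 = 705 × cos 40.4° ≈ 537 km.

537 km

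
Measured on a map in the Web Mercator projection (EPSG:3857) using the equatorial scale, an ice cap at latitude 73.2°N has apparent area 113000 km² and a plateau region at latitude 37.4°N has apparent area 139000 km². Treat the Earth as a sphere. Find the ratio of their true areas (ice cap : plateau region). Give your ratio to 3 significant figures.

0.108

On Mercator the areal scale is sec²φ, so true area = apparent × cos²φ.
True area of ice cap: 113000 × cos²(73.2°) = 113000 × 0.08354 = 9440 km².
True area of plateau region: 139000 × cos²(37.4°) = 139000 × 0.6311 = 87720 km².
Ratio = 9440 / 87720 ≈ 0.108.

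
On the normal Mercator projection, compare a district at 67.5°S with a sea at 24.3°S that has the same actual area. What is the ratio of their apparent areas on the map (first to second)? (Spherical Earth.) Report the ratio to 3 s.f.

5.67

Mercator is conformal with k = sec φ, so areal scale = k² = sec²φ.
At 67.5°: sec²(67.5°) = 1/0.3827² = 6.828.
At 24.3°: sec²(24.3°) = 1/0.9114² = 1.204.
Ratio = 6.828/1.204 = cos²(24.3°)/cos²(67.5°) ≈ 5.67.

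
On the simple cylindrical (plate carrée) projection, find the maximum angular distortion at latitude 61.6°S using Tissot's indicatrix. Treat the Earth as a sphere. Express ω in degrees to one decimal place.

41.6°

For the equirectangular projection with φ₀ = 0 (plate carrée), h = 1 along meridians and k = sec φ along parallels.
At 61.6°: h = 1.000, k = 2.103; principal scales a = 2.103, b = 1.000.
sin(ω/2) = (a − b)/(a + b) = 1.103/3.103 = 0.3554, so ω = 2 arcsin(0.3554) ≈ 41.6°.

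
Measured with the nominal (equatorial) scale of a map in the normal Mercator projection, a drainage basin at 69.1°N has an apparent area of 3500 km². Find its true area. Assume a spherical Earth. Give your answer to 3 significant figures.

445 km²

For Mercator, h = k = sec φ (a conformal cylindrical projection has a single point scale, 1/cos φ).
Areal scale = k² = sec²φ = 1/cos²(69.1°) = 1/0.3567² = 7.858.
True area = apparent / (areal scale) = 3500 / 7.858 ≈ 445 km².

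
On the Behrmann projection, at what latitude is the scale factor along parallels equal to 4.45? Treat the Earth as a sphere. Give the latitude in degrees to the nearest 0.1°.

Behrmann is a cylindrical equal-area projection with standard parallels at ±30°. Cylindrical equal-area (φ₀ = 30°): h = cos φ / cos 30° along meridians, k = cos 30° / cos φ along parallels; h·k = 1.
k = cos φ₀ / cos φ = 4.45  ⇒  cos φ = cos 30° / 4.45 = 0.1946.
φ = arccos(0.1946) ≈ 78.8°.

78.8°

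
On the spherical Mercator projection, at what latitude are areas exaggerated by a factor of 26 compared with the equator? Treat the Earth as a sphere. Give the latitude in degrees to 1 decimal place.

Mercator areal scale is sec²φ.
sec²φ = 26  ⇒  cos²φ = 0.03846  ⇒  cos φ = 0.1961.
φ = arccos(0.1961) ≈ 78.7°.

78.7°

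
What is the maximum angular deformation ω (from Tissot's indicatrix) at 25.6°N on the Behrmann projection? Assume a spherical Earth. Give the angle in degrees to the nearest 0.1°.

The Behrmann projection is cylindrical equal-area with φ₀ = 30°. For cylindrical equal-area with standard parallel φ₀, h = cos φ / cos φ₀ and k = cos φ₀ / cos φ, so h·k = 1.
At 25.6°: h = 1.041, k = 0.9603; principal scales a = 1.041, b = 0.9603.
sin(ω/2) = (a − b)/(a + b) = 0.08105/2.002 = 0.04049, so ω = 2 arcsin(0.04049) ≈ 4.6°.

4.6°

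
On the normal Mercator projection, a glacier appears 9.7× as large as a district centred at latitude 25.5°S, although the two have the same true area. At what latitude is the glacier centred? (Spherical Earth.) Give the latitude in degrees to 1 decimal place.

73.2°

On Mercator, (apparent₁)/(apparent₂) = sec²φ₁ / sec²φ₂ when true areas are equal.
cos²φ₂ / cos²φ₁ = 9.7  ⇒  cos φ₁ = cos 25.5° / √9.7 = 0.9026/3.114 = 0.2898.
φ₁ = arccos(0.2898) ≈ 73.2°.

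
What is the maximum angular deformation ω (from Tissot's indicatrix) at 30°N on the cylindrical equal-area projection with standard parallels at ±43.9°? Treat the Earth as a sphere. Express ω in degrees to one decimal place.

21.0°

A cylindrical equal-area projection with standard parallel φ₀ has meridian scale h = cos φ / cos φ₀ and parallel scale k = cos φ₀ / cos φ (so areas are preserved, h·k = 1).
At 30°: h = 1.202, k = 0.8320; principal scales a = 1.202, b = 0.8320.
sin(ω/2) = (a − b)/(a + b) = 0.3699/2.034 = 0.1819, so ω = 2 arcsin(0.1819) ≈ 21.0°.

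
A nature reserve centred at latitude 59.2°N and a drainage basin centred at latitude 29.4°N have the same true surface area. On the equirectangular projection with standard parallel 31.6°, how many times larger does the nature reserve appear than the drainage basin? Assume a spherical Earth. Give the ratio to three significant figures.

The equidistant cylindrical projection with φ₀ = 31.6° has h = 1 (meridians true) and k = cos φ₀ / cos φ along parallels.
Areal scale at 59.2°: h·k = 1.000 × 1.663 = 1.663.
Areal scale at 29.4°: h·k = 1.000 × 0.9776 = 0.9776.
Ratio = 1.663/0.9776 ≈ 1.70.

1.70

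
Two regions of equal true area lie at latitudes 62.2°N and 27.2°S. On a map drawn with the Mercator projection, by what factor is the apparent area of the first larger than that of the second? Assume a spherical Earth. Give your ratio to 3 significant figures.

3.64

Mercator areal scale is sec²φ.
At 62.2°: sec²(62.2°) = 1/0.4664² = 4.597.
At 27.2°: sec²(27.2°) = 1/0.8894² = 1.264.
Ratio = 4.597/1.264 = cos²(27.2°)/cos²(62.2°) ≈ 3.64.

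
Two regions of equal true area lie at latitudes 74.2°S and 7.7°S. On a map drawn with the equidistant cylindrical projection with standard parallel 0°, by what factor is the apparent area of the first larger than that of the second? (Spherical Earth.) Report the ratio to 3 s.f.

3.64

Plate carrée maps x = Rλ, y = Rφ. The meridian scale is h = 1 and the parallel scale is k = 1/cos φ = sec φ.
Areal scale at 74.2°: h·k = 1.000 × 3.673 = 3.673.
Areal scale at 7.7°: h·k = 1.000 × 1.009 = 1.009.
Ratio = 3.673/1.009 ≈ 3.64.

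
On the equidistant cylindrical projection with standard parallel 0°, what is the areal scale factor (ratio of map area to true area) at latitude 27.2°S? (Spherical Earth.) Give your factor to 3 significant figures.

In the plate carrée (x = Rλ, y = Rφ), meridians are true-scale (h = 1) and parallels are stretched by k = sec φ.
Areal scale = h·k = 1 × sec φ; at 27.2°, h = 1.000, k = 1.124, so h·k = 1.124.

1.12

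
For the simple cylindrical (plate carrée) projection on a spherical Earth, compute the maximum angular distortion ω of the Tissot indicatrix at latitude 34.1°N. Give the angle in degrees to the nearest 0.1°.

10.8°

For the equirectangular projection with φ₀ = 0 (plate carrée), h = 1 along meridians and k = sec φ along parallels.
At 34.1°: h = 1.000, k = 1.208; principal scales a = 1.208, b = 1.000.
sin(ω/2) = (a − b)/(a + b) = 0.2076/2.208 = 0.09406, so ω = 2 arcsin(0.09406) ≈ 10.8°.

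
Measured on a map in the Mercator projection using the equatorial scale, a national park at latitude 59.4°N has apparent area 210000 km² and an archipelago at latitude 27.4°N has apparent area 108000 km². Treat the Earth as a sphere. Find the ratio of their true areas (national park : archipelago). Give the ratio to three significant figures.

0.639

On Mercator the areal scale is sec²φ, so true area = apparent × cos²φ.
True area of national park: 210000 × cos²(59.4°) = 210000 × 0.2591 = 54420 km².
True area of archipelago: 108000 × cos²(27.4°) = 108000 × 0.7882 = 85130 km².
Ratio = 54420 / 85130 ≈ 0.639.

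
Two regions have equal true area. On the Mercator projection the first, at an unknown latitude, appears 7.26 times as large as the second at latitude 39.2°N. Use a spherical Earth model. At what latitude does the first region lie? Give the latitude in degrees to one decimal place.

73.3°

Mercator areal scale is sec²φ, so apparent-area ratio = sec²φ₁ / sec²φ₂ = cos²φ₂ / cos²φ₁.
cos²φ₂ / cos²φ₁ = 7.26  ⇒  cos φ₁ = cos 39.2° / √7.26 = 0.7749/2.694 = 0.2876.
φ₁ = arccos(0.2876) ≈ 73.3°.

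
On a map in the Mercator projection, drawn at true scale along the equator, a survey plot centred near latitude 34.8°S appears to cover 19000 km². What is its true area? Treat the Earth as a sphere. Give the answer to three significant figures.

Mercator is conformal, so the point scale is isotropic: h = k = sec φ = 1/cos φ.
Areal scale = k² = sec²φ = 1/cos²(34.8°) = 1/0.8211² = 1.483.
True area = apparent / (areal scale) = 19000 / 1.483 ≈ 12800 km².

12800 km²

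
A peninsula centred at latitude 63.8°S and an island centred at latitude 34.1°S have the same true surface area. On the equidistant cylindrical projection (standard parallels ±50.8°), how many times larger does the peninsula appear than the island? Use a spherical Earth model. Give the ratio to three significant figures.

In the equirectangular projection with standard parallel φ₀ = 50.8° (x = Rλ cos φ₀, y = Rφ), meridians are true-scale (h = 1) and the parallel scale is k = cos φ₀ / cos φ.
Areal scale at 63.8°: h·k = 1.000 × 1.432 = 1.432.
Areal scale at 34.1°: h·k = 1.000 × 0.7633 = 0.7633.
Ratio = 1.432/0.7633 ≈ 1.88.

1.88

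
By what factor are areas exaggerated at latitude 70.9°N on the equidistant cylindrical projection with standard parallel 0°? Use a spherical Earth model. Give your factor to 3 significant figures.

In the plate carrée (x = Rλ, y = Rφ), meridians are true-scale (h = 1) and parallels are stretched by k = sec φ.
Areal scale = h·k = 1 × sec φ; at 70.9°, h = 1.000, k = 3.056, so h·k = 3.056.

3.06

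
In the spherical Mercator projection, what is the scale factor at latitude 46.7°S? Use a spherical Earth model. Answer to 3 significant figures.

The Mercator projection is conformal; its linear scale factor is the same in every direction and equals sec φ = 1/cos φ.
k = 1/cos 46.7° = 1/0.6858 = 1.458.

1.46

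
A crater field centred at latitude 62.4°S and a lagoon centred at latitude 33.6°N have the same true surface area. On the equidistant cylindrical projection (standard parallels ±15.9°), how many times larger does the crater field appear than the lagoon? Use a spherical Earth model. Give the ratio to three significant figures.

1.80

With standard parallel φ₀ = 15.9°, the equirectangular projection gives x = Rλ cos φ₀, y = Rφ, so h = 1 and k = cos 15.9° / cos φ.
Areal scale at 62.4°: h·k = 1.000 × 2.076 = 2.076.
Areal scale at 33.6°: h·k = 1.000 × 1.155 = 1.155.
Ratio = 2.076/1.155 ≈ 1.80.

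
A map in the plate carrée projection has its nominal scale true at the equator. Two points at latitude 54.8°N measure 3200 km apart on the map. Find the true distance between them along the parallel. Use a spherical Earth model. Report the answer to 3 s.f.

For the equirectangular projection with φ₀ = 0 (plate carrée), h = 1 along meridians and k = sec φ along parallels.
Along the parallel at 54.8°, map distances are exaggerated by k = sec 54.8° = 1.735.
True distance = 3200 / 1.735 = 3200 × cos 54.8° ≈ 1840 km.

1840 km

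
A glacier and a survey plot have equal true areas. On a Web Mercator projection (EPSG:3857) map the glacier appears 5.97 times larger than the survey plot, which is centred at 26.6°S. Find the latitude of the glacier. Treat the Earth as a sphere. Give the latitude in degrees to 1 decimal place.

68.5°

For equal true areas on Mercator, apparent areas scale as sec²φ, so the ratio is cos²φ₂ / cos²φ₁.
cos²φ₂ / cos²φ₁ = 5.97  ⇒  cos φ₁ = cos 26.6° / √5.97 = 0.8942/2.443 = 0.3660.
φ₁ = arccos(0.3660) ≈ 68.5°.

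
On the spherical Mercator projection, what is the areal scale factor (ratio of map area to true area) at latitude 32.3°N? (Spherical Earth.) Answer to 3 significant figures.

Mercator is conformal, so the point scale is isotropic: h = k = sec φ = 1/cos φ.
Areal scale = k² = sec²φ = 1/cos²(32.3°) = 1/0.8453² = 1.400.

1.40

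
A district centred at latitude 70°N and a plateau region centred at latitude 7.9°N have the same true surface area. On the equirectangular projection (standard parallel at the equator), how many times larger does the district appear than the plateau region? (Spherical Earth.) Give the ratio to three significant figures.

2.90

Plate carrée maps x = Rλ, y = Rφ. The meridian scale is h = 1 and the parallel scale is k = 1/cos φ = sec φ.
Areal scale at 70°: h·k = 1.000 × 2.924 = 2.924.
Areal scale at 7.9°: h·k = 1.000 × 1.010 = 1.010.
Ratio = 2.924/1.010 ≈ 2.90.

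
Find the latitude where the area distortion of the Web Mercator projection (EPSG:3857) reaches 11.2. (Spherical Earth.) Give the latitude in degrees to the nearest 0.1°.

Mercator areal scale is sec²φ.
sec²φ = 11.2  ⇒  cos²φ = 0.08929  ⇒  cos φ = 0.2988.
φ = arccos(0.2988) ≈ 72.6°.

72.6°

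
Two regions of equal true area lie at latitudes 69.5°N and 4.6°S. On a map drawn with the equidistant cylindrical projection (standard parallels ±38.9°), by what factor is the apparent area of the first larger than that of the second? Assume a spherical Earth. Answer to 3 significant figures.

With standard parallel φ₀ = 38.9°, the equirectangular projection gives x = Rλ cos φ₀, y = Rφ, so h = 1 and k = cos 38.9° / cos φ.
Areal scale at 69.5°: h·k = 1.000 × 2.222 = 2.222.
Areal scale at 4.6°: h·k = 1.000 × 0.7808 = 0.7808.
Ratio = 2.222/0.7808 ≈ 2.85.

2.85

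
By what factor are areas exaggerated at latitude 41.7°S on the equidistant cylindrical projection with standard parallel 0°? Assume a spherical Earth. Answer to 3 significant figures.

For the equirectangular projection with φ₀ = 0 (plate carrée), h = 1 along meridians and k = sec φ along parallels.
Areal scale = h·k = 1 × sec φ; at 41.7°, h = 1.000, k = 1.339, so h·k = 1.339.

1.34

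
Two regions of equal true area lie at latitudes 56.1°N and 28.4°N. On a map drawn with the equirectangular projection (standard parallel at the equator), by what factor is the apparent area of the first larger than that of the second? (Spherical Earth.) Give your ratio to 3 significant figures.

1.58

In the plate carrée (x = Rλ, y = Rφ), meridians are true-scale (h = 1) and parallels are stretched by k = sec φ.
Areal scale at 56.1°: h·k = 1.000 × 1.793 = 1.793.
Areal scale at 28.4°: h·k = 1.000 × 1.137 = 1.137.
Ratio = 1.793/1.137 ≈ 1.58.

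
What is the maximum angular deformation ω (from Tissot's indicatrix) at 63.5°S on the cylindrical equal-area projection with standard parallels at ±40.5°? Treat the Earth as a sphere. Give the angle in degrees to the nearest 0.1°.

58.4°

A cylindrical equal-area projection with standard parallel φ₀ has meridian scale h = cos φ / cos φ₀ and parallel scale k = cos φ₀ / cos φ (so areas are preserved, h·k = 1).
At 63.5°: h = 0.5868, k = 1.704; principal scales a = 1.704, b = 0.5868.
sin(ω/2) = (a − b)/(a + b) = 1.117/2.291 = 0.4877, so ω = 2 arcsin(0.4877) ≈ 58.4°.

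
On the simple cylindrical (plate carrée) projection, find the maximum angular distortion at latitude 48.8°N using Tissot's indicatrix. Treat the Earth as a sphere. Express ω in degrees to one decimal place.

In the plate carrée (x = Rλ, y = Rφ), meridians are true-scale (h = 1) and parallels are stretched by k = sec φ.
At 48.8°: h = 1.000, k = 1.518; principal scales a = 1.518, b = 1.000.
sin(ω/2) = (a − b)/(a + b) = 0.5182/2.518 = 0.2058, so ω = 2 arcsin(0.2058) ≈ 23.7°.

23.7°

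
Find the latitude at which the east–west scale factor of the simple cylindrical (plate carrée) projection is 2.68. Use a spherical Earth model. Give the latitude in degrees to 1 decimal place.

68.1°

Plate carrée: h = 1, k = sec φ along parallels.
sec φ = 2.68  ⇒  cos φ = 0.3731  ⇒  φ ≈ 68.1°.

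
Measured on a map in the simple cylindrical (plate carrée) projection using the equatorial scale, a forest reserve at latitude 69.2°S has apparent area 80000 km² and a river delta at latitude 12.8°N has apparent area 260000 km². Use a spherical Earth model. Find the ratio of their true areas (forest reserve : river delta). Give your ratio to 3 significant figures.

0.112

On the plate carrée, areal scale = h·k = 1 × sec φ, so true area = apparent × cos φ.
True area of forest reserve: 80000 × cos(69.2°) = 80000 × 0.3551 = 28410 km².
True area of river delta: 260000 × cos(12.8°) = 260000 × 0.9751 = 253500 km².
Ratio = 28410 / 253500 ≈ 0.112.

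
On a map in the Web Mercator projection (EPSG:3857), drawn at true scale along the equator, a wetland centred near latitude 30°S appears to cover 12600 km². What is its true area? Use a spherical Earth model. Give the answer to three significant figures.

For Mercator, h = k = sec φ (a conformal cylindrical projection has a single point scale, 1/cos φ).
Areal scale = k² = sec²φ = 1/cos²(30°) = 1/0.8660² = 1.333.
True area = apparent / (areal scale) = 12600 / 1.333 ≈ 9450 km².

9450 km²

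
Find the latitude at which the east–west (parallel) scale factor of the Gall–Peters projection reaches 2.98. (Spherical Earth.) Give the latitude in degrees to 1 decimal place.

76.3°

The Gall–Peters projection is cylindrical equal-area with φ₀ = 45°. A cylindrical equal-area projection with standard parallel φ₀ has meridian scale h = cos φ / cos φ₀ and parallel scale k = cos φ₀ / cos φ (so areas are preserved, h·k = 1).
k = cos φ₀ / cos φ = 2.98  ⇒  cos φ = cos 45° / 2.98 = 0.2373.
φ = arccos(0.2373) ≈ 76.3°.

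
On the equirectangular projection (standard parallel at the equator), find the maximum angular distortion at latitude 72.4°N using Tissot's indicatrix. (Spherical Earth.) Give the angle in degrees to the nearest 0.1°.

64.8°

For the equirectangular projection with φ₀ = 0 (plate carrée), h = 1 along meridians and k = sec φ along parallels.
At 72.4°: h = 1.000, k = 3.307; principal scales a = 3.307, b = 1.000.
sin(ω/2) = (a − b)/(a + b) = 2.307/4.307 = 0.5357, so ω = 2 arcsin(0.5357) ≈ 64.8°.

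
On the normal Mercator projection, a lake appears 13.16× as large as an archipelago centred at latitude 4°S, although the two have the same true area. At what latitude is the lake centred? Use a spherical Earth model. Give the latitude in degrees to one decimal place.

74.0°

For equal true areas on Mercator, apparent areas scale as sec²φ, so the ratio is cos²φ₂ / cos²φ₁.
cos²φ₂ / cos²φ₁ = 13.16  ⇒  cos φ₁ = cos 4° / √13.16 = 0.9976/3.628 = 0.2750.
φ₁ = arccos(0.2750) ≈ 74.0°.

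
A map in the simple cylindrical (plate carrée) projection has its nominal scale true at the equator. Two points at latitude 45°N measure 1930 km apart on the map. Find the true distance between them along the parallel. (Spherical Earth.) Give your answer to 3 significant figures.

1360 km

In the plate carrée (x = Rλ, y = Rφ), meridians are true-scale (h = 1) and parallels are stretched by k = sec φ.
Along the parallel at 45°, map distances are exaggerated by k = sec 45° = 1.414.
True distance = 1930 / 1.414 = 1930 × cos 45° ≈ 1360 km.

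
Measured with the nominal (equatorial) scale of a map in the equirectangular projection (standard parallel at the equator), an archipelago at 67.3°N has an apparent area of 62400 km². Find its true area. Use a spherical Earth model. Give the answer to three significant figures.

For the equirectangular projection with φ₀ = 0 (plate carrée), h = 1 along meridians and k = sec φ along parallels.
Areal scale = h·k = 1 × sec φ; at 67.3°, h = 1.000, k = 2.591, so h·k = 2.591.
True area = apparent / (areal scale) = 62400 / 2.591 ≈ 24100 km².

24100 km²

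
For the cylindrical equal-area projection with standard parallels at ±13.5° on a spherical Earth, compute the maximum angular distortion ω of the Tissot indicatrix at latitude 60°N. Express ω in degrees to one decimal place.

71.1°

Cylindrical equal-area (φ₀ = 13.5°): h = cos φ / cos 13.5° along meridians, k = cos 13.5° / cos φ along parallels; h·k = 1.
At 60°: h = 0.5142, k = 1.945; principal scales a = 1.945, b = 0.5142.
sin(ω/2) = (a − b)/(a + b) = 1.431/2.459 = 0.5818, so ω = 2 arcsin(0.5818) ≈ 71.1°.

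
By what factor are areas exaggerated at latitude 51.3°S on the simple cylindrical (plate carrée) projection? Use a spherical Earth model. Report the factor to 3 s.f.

1.60

In the plate carrée (x = Rλ, y = Rφ), meridians are true-scale (h = 1) and parallels are stretched by k = sec φ.
Areal scale = h·k = 1 × sec φ; at 51.3°, h = 1.000, k = 1.599, so h·k = 1.599.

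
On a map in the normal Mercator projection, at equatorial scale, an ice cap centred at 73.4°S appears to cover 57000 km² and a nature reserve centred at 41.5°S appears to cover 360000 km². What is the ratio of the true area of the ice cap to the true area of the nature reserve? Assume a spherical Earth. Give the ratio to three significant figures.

Mercator's areal exaggeration is sec²φ; hence true area = (apparent area) · cos²φ.
True area of ice cap: 57000 × cos²(73.4°) = 57000 × 0.08162 = 4652 km².
True area of nature reserve: 360000 × cos²(41.5°) = 360000 × 0.5609 = 201900 km².
Ratio = 4652 / 201900 ≈ 0.0230.

0.0230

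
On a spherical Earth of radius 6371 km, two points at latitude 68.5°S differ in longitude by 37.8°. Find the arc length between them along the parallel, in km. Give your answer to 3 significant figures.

Arc length along a parallel = R cos φ · Δλ (with Δλ in radians).
= 6371 × cos 68.5° × (37.8° × π/180) = 6371 × 0.3665 × 0.6597 ≈ 1540 km.

1540 km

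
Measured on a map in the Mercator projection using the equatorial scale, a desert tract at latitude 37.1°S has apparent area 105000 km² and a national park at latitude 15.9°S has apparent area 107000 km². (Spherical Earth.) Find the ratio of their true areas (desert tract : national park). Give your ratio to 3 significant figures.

0.675

Mercator's areal exaggeration is sec²φ; hence true area = (apparent area) · cos²φ.
True area of desert tract: 105000 × cos²(37.1°) = 105000 × 0.6361 = 66790 km².
True area of national park: 107000 × cos²(15.9°) = 107000 × 0.9249 = 98970 km².
Ratio = 66790 / 98970 ≈ 0.675.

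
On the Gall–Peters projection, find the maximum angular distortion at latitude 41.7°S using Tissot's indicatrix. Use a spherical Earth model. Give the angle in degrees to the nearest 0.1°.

The Gall–Peters projection is cylindrical equal-area with φ₀ = 45°. Cylindrical equal-area (φ₀ = 45°): h = cos φ / cos 45° along meridians, k = cos 45° / cos φ along parallels; h·k = 1.
At 41.7°: h = 1.056, k = 0.9471; principal scales a = 1.056, b = 0.9471.
sin(ω/2) = (a − b)/(a + b) = 0.1089/2.003 = 0.05435, so ω = 2 arcsin(0.05435) ≈ 6.2°.

6.2°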